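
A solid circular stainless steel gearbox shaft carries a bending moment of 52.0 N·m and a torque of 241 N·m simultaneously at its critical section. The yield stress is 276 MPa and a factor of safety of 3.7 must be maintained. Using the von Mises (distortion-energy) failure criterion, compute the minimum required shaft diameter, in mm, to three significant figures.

σ_allow = σ_y/n = 276/3.7 = 74.59 MPa.
For a solid shaft σ_b = 32M/(πd³) and τ = 16T/(πd³), so the von Mises stress is σ' = (16/πd³)·√(4M²+3T²).
√(4M²+3T²) = √(4×(52000)² + 3×(241000)²) = 430200 N·mm.
d³ = 16×430200/(π×74.59) = 29370 mm³.
d = 30.85 mm.

d = 30.9 mm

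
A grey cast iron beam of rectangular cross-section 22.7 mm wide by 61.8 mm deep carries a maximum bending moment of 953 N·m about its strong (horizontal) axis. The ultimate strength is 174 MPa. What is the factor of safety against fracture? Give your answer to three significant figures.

n = 2.64

Section modulus S = bh²/6 = 22.7×61.8²/6 = 14450 mm³.
σ = M/S = 953000/14450 = 65.95 MPa.
n = 174/65.95 = 2.638.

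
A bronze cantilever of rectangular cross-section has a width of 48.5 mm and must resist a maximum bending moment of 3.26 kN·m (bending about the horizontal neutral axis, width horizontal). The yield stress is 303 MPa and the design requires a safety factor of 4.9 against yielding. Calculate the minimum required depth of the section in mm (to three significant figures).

h = 80.8 mm

σ_allow = 303/4.9 = 61.84 MPa.
For a rectangular section σ = 6M/(bh²), so h² = 6M/(b σ_allow) = 6×3260000/(48.5×61.84) = 6522 mm².
h = 80.76 mm.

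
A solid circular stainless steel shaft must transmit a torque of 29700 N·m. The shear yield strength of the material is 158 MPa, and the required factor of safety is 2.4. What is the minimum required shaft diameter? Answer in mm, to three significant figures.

d = 132 mm

Allowable shear stress τ_allow = 158/2.4 = 65.83 MPa.
For a solid shaft τ = 16T/(πd³), so d³ = 16T/(π τ_allow) = 16×2.9700×10^7/(π×65.83) = 2.298×10^6 mm³.
d = (2.298×10^6)^(1/3) = 132.0 mm.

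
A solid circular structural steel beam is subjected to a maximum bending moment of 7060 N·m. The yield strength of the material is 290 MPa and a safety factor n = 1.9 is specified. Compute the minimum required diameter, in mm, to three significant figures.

d = 77.8 mm

σ_allow = 290/1.9 = 152.6 MPa.
For a solid circular section σ = 32M/(πd³), so d³ = 32M/(π σ_allow) = 32×7060000/(π×152.6) = 471200 mm³.
d = 77.81 mm.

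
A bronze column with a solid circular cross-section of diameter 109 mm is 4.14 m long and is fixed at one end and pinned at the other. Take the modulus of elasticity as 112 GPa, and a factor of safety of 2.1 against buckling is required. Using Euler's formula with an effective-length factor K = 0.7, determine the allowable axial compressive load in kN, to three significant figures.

I = πd⁴/64 = π×109⁴/64 = 6.929×10^6 mm⁴.
Effective length L_e = KL = 0.7×4.14 m = 2898 mm.
Euler critical load P_cr = π²EI/L_e² = π²×112000×6.929×10^6/2898² = 912000 N.
P_allow = P_cr/n = 912000/2.1 = 434300 N.

P_allow = 434 kN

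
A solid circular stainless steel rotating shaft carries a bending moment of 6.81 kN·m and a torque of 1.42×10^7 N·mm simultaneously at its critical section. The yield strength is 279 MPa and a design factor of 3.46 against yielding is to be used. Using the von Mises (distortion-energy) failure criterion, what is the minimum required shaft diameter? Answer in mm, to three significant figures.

d = 121 mm

σ_allow = σ_y/n = 279/3.46 = 80.64 MPa.
For a solid shaft σ_b = 32M/(πd³) and τ = 16T/(πd³), so the von Mises stress is σ' = (16/πd³)·√(4M²+3T²).
√(4M²+3T²) = √(4×(6.810×10^6)² + 3×(1.420×10^7)²) = 2.811×10^7 N·mm.
d³ = 16×2.811×10^7/(π×80.64) = 1.776×10^6 mm³.
d = 121.1 mm.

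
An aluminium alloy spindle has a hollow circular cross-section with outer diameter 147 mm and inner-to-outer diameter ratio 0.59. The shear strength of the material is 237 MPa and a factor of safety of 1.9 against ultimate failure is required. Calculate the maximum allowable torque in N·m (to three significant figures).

τ_allow = 237/1.9 = 124.7 MPa.
For a hollow shaft T_allow = τ_allow·πd_o³(1−k⁴)/16 with 1−k⁴ = 0.8788, so πd_o³(1−k⁴)/16 = 548100 mm³.
T_allow = 124.7×548100 = 6.837×10^7 N·mm = 68370 N·m.

T_allow = 68400 N·m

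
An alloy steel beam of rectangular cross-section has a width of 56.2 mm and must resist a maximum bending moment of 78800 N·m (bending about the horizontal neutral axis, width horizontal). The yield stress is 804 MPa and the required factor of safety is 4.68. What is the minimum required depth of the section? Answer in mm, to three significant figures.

h = 221 mm

σ_allow = 804/4.68 = 171.8 MPa.
For a rectangular section σ = 6M/(bh²), so h² = 6M/(b σ_allow) = 6×7.8800×10^7/(56.2×171.8) = 48970 mm².
h = 221.3 mm.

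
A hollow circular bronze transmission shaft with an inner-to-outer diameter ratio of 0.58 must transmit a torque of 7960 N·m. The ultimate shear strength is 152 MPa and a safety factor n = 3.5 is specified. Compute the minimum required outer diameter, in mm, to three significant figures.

τ_allow = 152/3.5 = 43.43 MPa.
For a hollow shaft τ = 16T/[πd_o³(1−k⁴)] with k = 0.58, so 1−k⁴ = 0.8868.
d_o³ = 16T/[π τ_allow (1−k⁴)] = 16×7960000/(π×43.43×0.8868) = 1.053×10^6 mm³.
d_o = 101.7 mm.

d_o = 102 mm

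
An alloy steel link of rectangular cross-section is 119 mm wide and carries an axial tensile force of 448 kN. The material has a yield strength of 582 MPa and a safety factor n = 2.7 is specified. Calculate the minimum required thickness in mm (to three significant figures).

t = 17.5 mm

σ_allow = 582/2.7 = 215.6 MPa.
Required area A = F/σ_allow = 448000/215.6 = 2078 mm².
t = A/w = 2078/119 = 17.47 mm.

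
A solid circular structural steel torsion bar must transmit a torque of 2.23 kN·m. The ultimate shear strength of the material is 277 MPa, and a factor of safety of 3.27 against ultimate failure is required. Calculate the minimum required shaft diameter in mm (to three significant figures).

d = 51.2 mm

Allowable shear stress τ_allow = 277/3.27 = 84.71 MPa.
For a solid shaft τ = 16T/(πd³), so d³ = 16T/(π τ_allow) = 16×2230000/(π×84.71) = 134100 mm³.
d = (134100)^(1/3) = 51.18 mm.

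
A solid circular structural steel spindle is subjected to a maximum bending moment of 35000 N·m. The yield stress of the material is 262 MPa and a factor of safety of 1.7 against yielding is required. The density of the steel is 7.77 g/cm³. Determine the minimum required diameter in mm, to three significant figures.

σ_allow = 262/1.7 = 154.1 MPa.
For a solid circular section σ = 32M/(πd³), so d³ = 32M/(π σ_allow) = 32×3.5000×10^7/(π×154.1) = 2.313×10^6 mm³.
d = 132.3 mm.

d = 132 mm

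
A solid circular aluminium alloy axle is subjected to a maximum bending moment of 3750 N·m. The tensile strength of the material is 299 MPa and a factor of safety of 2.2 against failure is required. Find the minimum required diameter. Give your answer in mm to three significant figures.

d = 65.5 mm

σ_allow = 299/2.2 = 135.9 MPa.
For a solid circular section σ = 32M/(πd³), so d³ = 32M/(π σ_allow) = 32×3750000/(π×135.9) = 281000 mm³.
d = 65.50 mm.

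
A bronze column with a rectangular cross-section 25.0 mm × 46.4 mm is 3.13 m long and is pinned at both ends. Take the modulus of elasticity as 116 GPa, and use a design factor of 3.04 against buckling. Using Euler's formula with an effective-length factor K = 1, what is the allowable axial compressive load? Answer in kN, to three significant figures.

P_allow = 2.32 kN

Buckling occurs about the weak axis: I_min = h·b³/12 = 46.4×25.0³/12 = 60420 mm⁴ (b = 25.0 mm is the smaller dimension).
Effective length L_e = KL = 1×3.13 m = 3130 mm.
Euler critical load P_cr = π²EI/L_e² = π²×116000×60420/3130² = 7060 N.
P_allow = P_cr/n = 7060/3.04 = 2322 N.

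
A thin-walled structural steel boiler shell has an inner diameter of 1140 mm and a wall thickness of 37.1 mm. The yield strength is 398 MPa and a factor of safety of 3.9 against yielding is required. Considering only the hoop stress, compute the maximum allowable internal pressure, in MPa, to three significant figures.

σ_allow = 398/3.9 = 102.1 MPa.
σ_h = pD/(2t) → p_allow = 2σ_allow t/D = 2×102.1×37.1/1140 = 6.642 MPa.

p_allow = 6.64 MPa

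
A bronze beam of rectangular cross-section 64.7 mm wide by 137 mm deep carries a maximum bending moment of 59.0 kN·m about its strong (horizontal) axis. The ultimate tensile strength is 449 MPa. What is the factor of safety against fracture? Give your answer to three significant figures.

n = 1.54

Section modulus S = bh²/6 = 64.7×137²/6 = 202400 mm³.
σ = M/S = 5.9000×10^7/202400 = 291.5 MPa.
n = 449/291.5 = 1.540.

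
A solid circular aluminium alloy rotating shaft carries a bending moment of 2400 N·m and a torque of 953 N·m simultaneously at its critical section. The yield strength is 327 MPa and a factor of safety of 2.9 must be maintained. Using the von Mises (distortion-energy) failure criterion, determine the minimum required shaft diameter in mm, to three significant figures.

d = 61.2 mm

σ_allow = σ_y/n = 327/2.9 = 112.8 MPa.
For a solid shaft σ_b = 32M/(πd³) and τ = 16T/(πd³), so the von Mises stress is σ' = (16/πd³)·√(4M²+3T²).
√(4M²+3T²) = √(4×(2.400×10^6)² + 3×(953000)²) = 5.076×10^6 N·mm.
d³ = 16×5.076×10^6/(π×112.8) = 229300 mm³.
d = 61.20 mm.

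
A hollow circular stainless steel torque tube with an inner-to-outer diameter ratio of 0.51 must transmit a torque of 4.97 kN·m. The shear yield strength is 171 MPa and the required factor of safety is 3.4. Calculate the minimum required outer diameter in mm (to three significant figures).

d_o = 81.4 mm

τ_allow = 171/3.4 = 50.29 MPa.
For a hollow shaft τ = 16T/[πd_o³(1−k⁴)] with k = 0.51, so 1−k⁴ = 0.9323.
d_o³ = 16T/[π τ_allow (1−k⁴)] = 16×4970000/(π×50.29×0.9323) = 539800 mm³.
d_o = 81.42 mm.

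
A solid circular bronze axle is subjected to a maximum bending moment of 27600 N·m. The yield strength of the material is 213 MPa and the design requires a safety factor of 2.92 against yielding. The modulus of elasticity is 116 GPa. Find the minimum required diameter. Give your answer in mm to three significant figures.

d = 157 mm

σ_allow = 213/2.92 = 72.95 MPa.
For a solid circular section σ = 32M/(πd³), so d³ = 32M/(π σ_allow) = 32×2.7600×10^7/(π×72.95) = 3.854×10^6 mm³.
d = 156.8 mm.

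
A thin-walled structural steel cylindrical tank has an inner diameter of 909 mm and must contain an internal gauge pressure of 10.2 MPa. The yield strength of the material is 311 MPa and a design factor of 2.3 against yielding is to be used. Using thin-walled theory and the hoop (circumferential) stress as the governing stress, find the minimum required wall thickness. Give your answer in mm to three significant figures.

σ_allow = 311/2.3 = 135.2 MPa.
Hoop stress σ_h = pD/(2t), so t = pD/(2σ_allow) = 10.2×909/(2×135.2) = 34.28 mm.

t = 34.3 mm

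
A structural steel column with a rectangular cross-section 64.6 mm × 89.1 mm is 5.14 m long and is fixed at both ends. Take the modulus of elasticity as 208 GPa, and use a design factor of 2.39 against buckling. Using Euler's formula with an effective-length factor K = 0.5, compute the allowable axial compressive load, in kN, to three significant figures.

Buckling occurs about the weak axis: I_min = h·b³/12 = 89.1×64.6³/12 = 2.002×10^6 mm⁴ (b = 64.6 mm is the smaller dimension).
Effective length L_e = KL = 0.5×5.14 m = 2570 mm.
Euler critical load P_cr = π²EI/L_e² = π²×208000×2.002×10^6/2570² = 622100 N.
P_allow = P_cr/n = 622100/2.39 = 260300 N.

P_allow = 260 kN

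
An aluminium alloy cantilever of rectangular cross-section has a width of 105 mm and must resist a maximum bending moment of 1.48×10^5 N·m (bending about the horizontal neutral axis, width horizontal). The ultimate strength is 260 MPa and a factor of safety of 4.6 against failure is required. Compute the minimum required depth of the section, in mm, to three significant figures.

h = 387 mm

σ_allow = 260/4.6 = 56.52 MPa.
For a rectangular section σ = 6M/(bh²), so h² = 6M/(b σ_allow) = 6×1.4800×10^8/(105×56.52) = 149600 mm².
h = 386.8 mm.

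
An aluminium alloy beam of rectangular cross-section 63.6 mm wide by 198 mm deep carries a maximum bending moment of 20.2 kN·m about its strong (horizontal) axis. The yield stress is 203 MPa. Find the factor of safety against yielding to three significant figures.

Section modulus S = bh²/6 = 63.6×198²/6 = 415600 mm³.
σ = M/S = 2.0200×10^7/415600 = 48.61 MPa.
n = 203/48.61 = 4.176.

n = 4.18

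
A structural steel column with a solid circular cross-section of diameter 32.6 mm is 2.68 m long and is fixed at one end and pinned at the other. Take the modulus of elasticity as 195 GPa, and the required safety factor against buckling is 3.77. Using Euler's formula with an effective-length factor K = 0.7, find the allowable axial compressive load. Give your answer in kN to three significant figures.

I = πd⁴/64 = π×32.6⁴/64 = 55440 mm⁴.
Effective length L_e = KL = 0.7×2.68 m = 1876 mm.
Euler critical load P_cr = π²EI/L_e² = π²×195000×55440/1876² = 30320 N.
P_allow = P_cr/n = 30320/3.77 = 8042 N.

P_allow = 8.04 kN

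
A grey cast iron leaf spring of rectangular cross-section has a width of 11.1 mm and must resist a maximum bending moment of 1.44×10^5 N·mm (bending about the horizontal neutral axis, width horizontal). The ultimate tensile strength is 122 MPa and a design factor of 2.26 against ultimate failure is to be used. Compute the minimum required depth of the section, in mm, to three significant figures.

σ_allow = 122/2.26 = 53.98 MPa.
For a rectangular section σ = 6M/(bh²), so h² = 6M/(b σ_allow) = 6×144000/(11.1×53.98) = 1442 mm².
h = 37.97 mm.

h = 38.0 mm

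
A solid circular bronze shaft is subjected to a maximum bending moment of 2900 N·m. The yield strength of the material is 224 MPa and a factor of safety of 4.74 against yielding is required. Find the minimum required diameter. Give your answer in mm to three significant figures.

d = 85.5 mm

σ_allow = 224/4.74 = 47.26 MPa.
For a solid circular section σ = 32M/(πd³), so d³ = 32M/(π σ_allow) = 32×2900000/(π×47.26) = 625100 mm³.
d = 85.50 mm.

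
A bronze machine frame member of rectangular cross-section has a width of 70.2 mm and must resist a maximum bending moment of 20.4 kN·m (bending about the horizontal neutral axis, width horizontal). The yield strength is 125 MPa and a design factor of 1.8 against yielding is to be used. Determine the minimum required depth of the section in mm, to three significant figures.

σ_allow = 125/1.8 = 69.44 MPa.
For a rectangular section σ = 6M/(bh²), so h² = 6M/(b σ_allow) = 6×2.0400×10^7/(70.2×69.44) = 25110 mm².
h = 158.5 mm.

h = 158 mm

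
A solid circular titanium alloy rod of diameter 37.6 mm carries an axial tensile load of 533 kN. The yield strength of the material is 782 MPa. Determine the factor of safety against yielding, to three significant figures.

A = πd²/4 = 1110 mm².
σ = F/A = 533000/1110 = 480.0 MPa.
n = 782/480.0 = 1.629.

n = 1.63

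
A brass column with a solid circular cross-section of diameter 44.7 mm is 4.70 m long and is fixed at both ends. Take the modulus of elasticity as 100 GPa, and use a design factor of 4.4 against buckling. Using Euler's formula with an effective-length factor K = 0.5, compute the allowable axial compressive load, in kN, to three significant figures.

P_allow = 7.96 kN

I = πd⁴/64 = π×44.7⁴/64 = 196000 mm⁴.
Effective length L_e = KL = 0.5×4.70 m = 2350 mm.
Euler critical load P_cr = π²EI/L_e² = π²×100000×196000/2350² = 35020 N.
P_allow = P_cr/n = 35020/4.4 = 7960 N.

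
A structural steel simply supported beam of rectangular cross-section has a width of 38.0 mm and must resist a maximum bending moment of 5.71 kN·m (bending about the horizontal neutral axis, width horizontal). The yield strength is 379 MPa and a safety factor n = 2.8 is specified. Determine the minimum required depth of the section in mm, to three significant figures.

h = 81.6 mm

σ_allow = 379/2.8 = 135.4 MPa.
For a rectangular section σ = 6M/(bh²), so h² = 6M/(b σ_allow) = 6×5710000/(38.0×135.4) = 6661 mm².
h = 81.61 mm.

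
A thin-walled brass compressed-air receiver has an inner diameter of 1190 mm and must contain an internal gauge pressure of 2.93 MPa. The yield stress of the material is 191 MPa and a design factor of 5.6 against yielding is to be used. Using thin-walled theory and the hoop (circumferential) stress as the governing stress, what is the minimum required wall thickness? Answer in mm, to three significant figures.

σ_allow = 191/5.6 = 34.11 MPa.
Hoop stress σ_h = pD/(2t), so t = pD/(2σ_allow) = 2.93×1190/(2×34.11) = 51.11 mm.

t = 51.1 mm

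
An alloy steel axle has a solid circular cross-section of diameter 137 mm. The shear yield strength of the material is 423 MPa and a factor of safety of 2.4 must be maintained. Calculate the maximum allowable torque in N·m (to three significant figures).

τ_allow = 423/2.4 = 176.2 MPa.
For a solid shaft T_allow = τ_allow·πd³/16; πd³/16 = π×137³/16 = 504900 mm³.
T_allow = 176.2×504900 = 8.899×10^7 N·mm = 88990 N·m.

T_allow = 89000 N·m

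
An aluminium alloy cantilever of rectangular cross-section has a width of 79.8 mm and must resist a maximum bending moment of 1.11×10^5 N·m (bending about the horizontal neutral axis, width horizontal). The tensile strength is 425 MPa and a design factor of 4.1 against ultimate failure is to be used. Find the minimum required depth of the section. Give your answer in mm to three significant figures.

σ_allow = 425/4.1 = 103.7 MPa.
For a rectangular section σ = 6M/(bh²), so h² = 6M/(b σ_allow) = 6×1.1100×10^8/(79.8×103.7) = 80510 mm².
h = 283.7 mm.

h = 284 mm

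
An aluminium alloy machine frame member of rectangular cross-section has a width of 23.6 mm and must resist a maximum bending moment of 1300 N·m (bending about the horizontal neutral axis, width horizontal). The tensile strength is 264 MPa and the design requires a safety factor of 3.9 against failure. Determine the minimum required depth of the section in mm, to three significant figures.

h = 69.9 mm

σ_allow = 264/3.9 = 67.69 MPa.
For a rectangular section σ = 6M/(bh²), so h² = 6M/(b σ_allow) = 6×1300000/(23.6×67.69) = 4883 mm².
h = 69.87 mm.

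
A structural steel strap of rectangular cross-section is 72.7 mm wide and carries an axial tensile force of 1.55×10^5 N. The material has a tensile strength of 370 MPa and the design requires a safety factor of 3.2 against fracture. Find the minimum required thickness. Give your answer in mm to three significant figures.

σ_allow = 370/3.2 = 115.6 MPa.
Required area A = F/σ_allow = 155000/115.6 = 1341 mm².
t = A/w = 1341/72.7 = 18.44 mm.

t = 18.4 mm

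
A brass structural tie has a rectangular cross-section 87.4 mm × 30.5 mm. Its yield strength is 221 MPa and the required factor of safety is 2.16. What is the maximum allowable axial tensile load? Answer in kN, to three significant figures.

σ_allow = 221/2.16 = 102.3 MPa.
A = 87.4×30.5 = 2666 mm².
F_allow = σ_allow × A = 102.3×2666 = 272700 N.

F_allow = 273 kN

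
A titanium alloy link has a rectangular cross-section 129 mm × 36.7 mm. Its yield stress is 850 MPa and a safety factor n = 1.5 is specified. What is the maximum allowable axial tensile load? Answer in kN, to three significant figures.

σ_allow = 850/1.5 = 566.7 MPa.
A = 129×36.7 = 4734 mm².
F_allow = σ_allow × A = 566.7×4734 = 2.683×10^6 N.

F_allow = 2680 kN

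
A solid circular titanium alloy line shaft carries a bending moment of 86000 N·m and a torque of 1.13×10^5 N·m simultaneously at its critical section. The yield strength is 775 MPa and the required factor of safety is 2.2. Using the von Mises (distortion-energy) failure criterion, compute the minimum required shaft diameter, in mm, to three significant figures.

d = 156 mm

σ_allow = σ_y/n = 775/2.2 = 352.3 MPa.
For a solid shaft σ_b = 32M/(πd³) and τ = 16T/(πd³), so the von Mises stress is σ' = (16/πd³)·√(4M²+3T²).
√(4M²+3T²) = √(4×(8.600×10^7)² + 3×(1.130×10^8)²) = 2.606×10^8 N·mm.
d³ = 16×2.606×10^8/(π×352.3) = 3.767×10^6 mm³.
d = 155.6 mm.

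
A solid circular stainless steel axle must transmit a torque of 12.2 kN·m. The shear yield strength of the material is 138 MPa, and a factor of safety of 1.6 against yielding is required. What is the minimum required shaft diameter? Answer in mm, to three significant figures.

Allowable shear stress τ_allow = 138/1.6 = 86.25 MPa.
For a solid shaft τ = 16T/(πd³), so d³ = 16T/(π τ_allow) = 16×1.2200×10^7/(π×86.25) = 720400 mm³.
d = (720400)^(1/3) = 89.64 mm.

d = 89.6 mm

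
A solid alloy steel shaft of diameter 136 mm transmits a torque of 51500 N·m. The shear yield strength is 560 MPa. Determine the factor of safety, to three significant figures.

τ = 16T/(πd³) = 16×5.1500×10^7/(π×136³) = 104.3 MPa.
n = τ_limit/τ = 560/104.3 = 5.371.

n = 5.37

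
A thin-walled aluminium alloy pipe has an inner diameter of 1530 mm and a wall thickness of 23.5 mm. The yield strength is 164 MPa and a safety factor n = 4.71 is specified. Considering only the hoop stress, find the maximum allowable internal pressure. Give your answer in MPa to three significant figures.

p_allow = 1.07 MPa

σ_allow = 164/4.71 = 34.82 MPa.
σ_h = pD/(2t) → p_allow = 2σ_allow t/D = 2×34.82×23.5/1530 = 1.070 MPa.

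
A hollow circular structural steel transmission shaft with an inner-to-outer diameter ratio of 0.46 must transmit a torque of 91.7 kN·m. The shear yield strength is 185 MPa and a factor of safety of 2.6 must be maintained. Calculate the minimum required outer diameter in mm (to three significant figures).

d_o = 190 mm

τ_allow = 185/2.6 = 71.15 MPa.
For a hollow shaft τ = 16T/[πd_o³(1−k⁴)] with k = 0.46, so 1−k⁴ = 0.9552.
d_o³ = 16T/[π τ_allow (1−k⁴)] = 16×9.1700×10^7/(π×71.15×0.9552) = 6.871×10^6 mm³.
d_o = 190.1 mm.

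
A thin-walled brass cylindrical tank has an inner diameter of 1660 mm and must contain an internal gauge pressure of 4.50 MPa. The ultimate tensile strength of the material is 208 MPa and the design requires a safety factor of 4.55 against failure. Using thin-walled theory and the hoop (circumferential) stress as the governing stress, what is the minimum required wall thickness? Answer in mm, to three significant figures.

σ_allow = 208/4.55 = 45.71 MPa.
Hoop stress σ_h = pD/(2t), so t = pD/(2σ_allow) = 4.50×1660/(2×45.71) = 81.70 mm.

t = 81.7 mm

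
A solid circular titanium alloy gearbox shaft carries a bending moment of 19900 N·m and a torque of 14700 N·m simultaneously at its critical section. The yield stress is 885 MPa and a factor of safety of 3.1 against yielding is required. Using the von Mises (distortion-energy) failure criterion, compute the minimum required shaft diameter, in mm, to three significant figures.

σ_allow = σ_y/n = 885/3.1 = 285.5 MPa.
For a solid shaft σ_b = 32M/(πd³) and τ = 16T/(πd³), so the von Mises stress is σ' = (16/πd³)·√(4M²+3T²).
√(4M²+3T²) = √(4×(1.990×10^7)² + 3×(1.470×10^7)²) = 4.725×10^7 N·mm.
d³ = 16×4.725×10^7/(π×285.5) = 842900 mm³.
d = 94.46 mm.

d = 94.5 mm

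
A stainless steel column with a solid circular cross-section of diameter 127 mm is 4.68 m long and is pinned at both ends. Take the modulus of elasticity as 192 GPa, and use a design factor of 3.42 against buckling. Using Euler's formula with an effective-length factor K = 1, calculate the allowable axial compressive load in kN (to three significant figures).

P_allow = 323 kN

I = πd⁴/64 = π×127⁴/64 = 1.277×10^7 mm⁴.
Effective length L_e = KL = 1×4.68 m = 4680 mm.
Euler critical load P_cr = π²EI/L_e² = π²×192000×1.277×10^7/4680² = 1.105×10^6 N.
P_allow = P_cr/n = 1.105×10^6/3.42 = 323000 N.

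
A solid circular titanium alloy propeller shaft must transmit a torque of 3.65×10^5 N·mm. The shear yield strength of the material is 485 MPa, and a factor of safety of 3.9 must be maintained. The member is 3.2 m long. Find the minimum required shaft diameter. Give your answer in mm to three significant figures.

Allowable shear stress τ_allow = 485/3.9 = 124.4 MPa.
For a solid shaft τ = 16T/(πd³), so d³ = 16T/(π τ_allow) = 16×365000/(π×124.4) = 14950 mm³.
d = (14950)^(1/3) = 24.63 mm.

d = 24.6 mm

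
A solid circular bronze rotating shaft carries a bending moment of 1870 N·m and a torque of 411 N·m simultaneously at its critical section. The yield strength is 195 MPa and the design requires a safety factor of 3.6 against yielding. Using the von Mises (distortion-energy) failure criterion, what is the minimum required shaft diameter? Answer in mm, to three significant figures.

σ_allow = σ_y/n = 195/3.6 = 54.17 MPa.
For a solid shaft σ_b = 32M/(πd³) and τ = 16T/(πd³), so the von Mises stress is σ' = (16/πd³)·√(4M²+3T²).
√(4M²+3T²) = √(4×(1.870×10^6)² + 3×(411000)²) = 3.807×10^6 N·mm.
d³ = 16×3.807×10^6/(π×54.17) = 358000 mm³.
d = 71.00 mm.

d = 71.0 mm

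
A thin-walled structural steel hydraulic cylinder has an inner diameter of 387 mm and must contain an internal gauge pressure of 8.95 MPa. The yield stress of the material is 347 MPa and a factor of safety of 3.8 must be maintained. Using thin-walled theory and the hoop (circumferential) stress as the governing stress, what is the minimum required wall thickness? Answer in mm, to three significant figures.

σ_allow = 347/3.8 = 91.32 MPa.
Hoop stress σ_h = pD/(2t), so t = pD/(2σ_allow) = 8.95×387/(2×91.32) = 18.97 mm.

t = 19.0 mm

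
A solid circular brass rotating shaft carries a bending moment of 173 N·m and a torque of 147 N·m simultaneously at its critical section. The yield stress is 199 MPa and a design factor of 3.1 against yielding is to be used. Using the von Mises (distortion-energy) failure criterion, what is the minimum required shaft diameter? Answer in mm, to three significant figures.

σ_allow = σ_y/n = 199/3.1 = 64.19 MPa.
For a solid shaft σ_b = 32M/(πd³) and τ = 16T/(πd³), so the von Mises stress is σ' = (16/πd³)·√(4M²+3T²).
√(4M²+3T²) = √(4×(173000)² + 3×(147000)²) = 429600 N·mm.
d³ = 16×429600/(π×64.19) = 34080 mm³.
d = 32.42 mm.

d = 32.4 mm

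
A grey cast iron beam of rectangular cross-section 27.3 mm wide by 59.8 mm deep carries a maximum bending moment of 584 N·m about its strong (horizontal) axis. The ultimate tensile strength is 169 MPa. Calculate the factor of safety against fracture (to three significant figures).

n = 4.71

Section modulus S = bh²/6 = 27.3×59.8²/6 = 16270 mm³.
σ = M/S = 584000/16270 = 35.89 MPa.
n = 169/35.89 = 4.709.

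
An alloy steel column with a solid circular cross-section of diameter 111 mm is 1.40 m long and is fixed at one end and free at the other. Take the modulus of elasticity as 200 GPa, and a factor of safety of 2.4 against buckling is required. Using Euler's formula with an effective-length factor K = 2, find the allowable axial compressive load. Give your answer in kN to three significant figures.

P_allow = 782 kN

I = πd⁴/64 = π×111⁴/64 = 7.452×10^6 mm⁴.
Effective length L_e = KL = 2×1.40 m = 2800 mm.
Euler critical load P_cr = π²EI/L_e² = π²×200000×7.452×10^6/2800² = 1.876×10^6 N.
P_allow = P_cr/n = 1.876×10^6/2.4 = 781700 N.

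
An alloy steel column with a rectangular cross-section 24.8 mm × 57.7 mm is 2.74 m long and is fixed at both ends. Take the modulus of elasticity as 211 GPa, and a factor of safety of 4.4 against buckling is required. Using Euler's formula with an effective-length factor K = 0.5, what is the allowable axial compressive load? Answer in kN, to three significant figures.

Buckling occurs about the weak axis: I_min = h·b³/12 = 57.7×24.8³/12 = 73340 mm⁴ (b = 24.8 mm is the smaller dimension).
Effective length L_e = KL = 0.5×2.74 m = 1370 mm.
Euler critical load P_cr = π²EI/L_e² = π²×211000×73340/1370² = 81370 N.
P_allow = P_cr/n = 81370/4.4 = 18490 N.

P_allow = 18.5 kN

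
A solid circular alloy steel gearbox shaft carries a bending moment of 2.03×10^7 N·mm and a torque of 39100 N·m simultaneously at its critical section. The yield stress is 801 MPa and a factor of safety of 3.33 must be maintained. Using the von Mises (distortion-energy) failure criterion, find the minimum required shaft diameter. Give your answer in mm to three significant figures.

σ_allow = σ_y/n = 801/3.33 = 240.5 MPa.
For a solid shaft σ_b = 32M/(πd³) and τ = 16T/(πd³), so the von Mises stress is σ' = (16/πd³)·√(4M²+3T²).
√(4M²+3T²) = √(4×(2.030×10^7)² + 3×(3.910×10^7)²) = 7.896×10^7 N·mm.
d³ = 16×7.896×10^7/(π×240.5) = 1.672×10^6 mm³.
d = 118.7 mm.

d = 119 mm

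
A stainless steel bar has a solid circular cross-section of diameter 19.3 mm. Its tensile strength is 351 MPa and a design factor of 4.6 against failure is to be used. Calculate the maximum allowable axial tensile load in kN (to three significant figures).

σ_allow = 351/4.6 = 76.30 MPa.
A = πd²/4 = π×19.3²/4 = 292.6 mm².
F_allow = σ_allow × A = 76.30×292.6 = 22320 N.

F_allow = 22.3 kN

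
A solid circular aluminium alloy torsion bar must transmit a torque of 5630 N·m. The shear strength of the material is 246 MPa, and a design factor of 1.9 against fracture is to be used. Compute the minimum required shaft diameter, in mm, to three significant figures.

Allowable shear stress τ_allow = 246/1.9 = 129.5 MPa.
For a solid shaft τ = 16T/(πd³), so d³ = 16T/(π τ_allow) = 16×5630000/(π×129.5) = 221500 mm³.
d = (221500)^(1/3) = 60.50 mm.

d = 60.5 mm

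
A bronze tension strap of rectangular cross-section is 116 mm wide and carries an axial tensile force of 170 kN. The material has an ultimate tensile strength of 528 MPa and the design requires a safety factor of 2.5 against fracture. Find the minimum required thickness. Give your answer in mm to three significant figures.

t = 6.94 mm

σ_allow = 528/2.5 = 211.2 MPa.
Required area A = F/σ_allow = 170000/211.2 = 804.9 mm².
t = A/w = 804.9/116 = 6.939 mm.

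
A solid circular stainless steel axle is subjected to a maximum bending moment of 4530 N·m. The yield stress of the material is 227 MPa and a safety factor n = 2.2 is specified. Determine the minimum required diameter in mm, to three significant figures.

d = 76.5 mm

σ_allow = 227/2.2 = 103.2 MPa.
For a solid circular section σ = 32M/(πd³), so d³ = 32M/(π σ_allow) = 32×4530000/(π×103.2) = 447200 mm³.
d = 76.47 mm.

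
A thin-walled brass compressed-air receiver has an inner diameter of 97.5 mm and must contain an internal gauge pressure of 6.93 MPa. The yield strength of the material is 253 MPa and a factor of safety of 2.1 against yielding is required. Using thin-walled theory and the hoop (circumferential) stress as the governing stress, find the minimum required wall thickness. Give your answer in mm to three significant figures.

σ_allow = 253/2.1 = 120.5 MPa.
Hoop stress σ_h = pD/(2t), so t = pD/(2σ_allow) = 6.93×97.5/(2×120.5) = 2.804 mm.

t = 2.80 mm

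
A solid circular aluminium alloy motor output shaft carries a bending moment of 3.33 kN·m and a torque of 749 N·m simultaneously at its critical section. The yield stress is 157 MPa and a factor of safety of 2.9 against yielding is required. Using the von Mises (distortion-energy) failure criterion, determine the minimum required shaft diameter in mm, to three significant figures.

σ_allow = σ_y/n = 157/2.9 = 54.14 MPa.
For a solid shaft σ_b = 32M/(πd³) and τ = 16T/(πd³), so the von Mises stress is σ' = (16/πd³)·√(4M²+3T²).
√(4M²+3T²) = √(4×(3.330×10^6)² + 3×(749000)²) = 6.785×10^6 N·mm.
d³ = 16×6.785×10^6/(π×54.14) = 638300 mm³.
d = 86.10 mm.

d = 86.1 mm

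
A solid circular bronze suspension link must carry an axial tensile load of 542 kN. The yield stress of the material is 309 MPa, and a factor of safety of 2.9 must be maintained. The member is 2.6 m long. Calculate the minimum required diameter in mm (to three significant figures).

Allowable stress σ_allow = 309/2.9 = 106.6 MPa.
Required area A = F/σ_allow = 542000/106.6 = 5087 mm².
A = πd²/4 → d = √(4A/π) = 80.48 mm.

d = 80.5 mm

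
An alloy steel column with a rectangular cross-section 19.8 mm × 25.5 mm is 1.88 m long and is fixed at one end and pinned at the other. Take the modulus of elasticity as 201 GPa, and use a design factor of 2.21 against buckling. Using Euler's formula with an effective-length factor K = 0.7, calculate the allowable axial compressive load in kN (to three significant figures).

Buckling occurs about the weak axis: I_min = h·b³/12 = 25.5×19.8³/12 = 16500 mm⁴ (b = 19.8 mm is the smaller dimension).
Effective length L_e = KL = 0.7×1.88 m = 1316 mm.
Euler critical load P_cr = π²EI/L_e² = π²×201000×16500/1316² = 18890 N.
P_allow = P_cr/n = 18890/2.21 = 8550 N.

P_allow = 8.55 kN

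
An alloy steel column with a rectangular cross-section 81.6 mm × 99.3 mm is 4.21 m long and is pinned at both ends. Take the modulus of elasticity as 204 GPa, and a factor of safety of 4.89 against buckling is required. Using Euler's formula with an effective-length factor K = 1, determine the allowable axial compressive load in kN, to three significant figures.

Buckling occurs about the weak axis: I_min = h·b³/12 = 99.3×81.6³/12 = 4.496×10^6 mm⁴ (b = 81.6 mm is the smaller dimension).
Effective length L_e = KL = 1×4.21 m = 4210 mm.
Euler critical load P_cr = π²EI/L_e² = π²×204000×4.496×10^6/4210² = 510700 N.
P_allow = P_cr/n = 510700/4.89 = 104400 N.

P_allow = 104 kN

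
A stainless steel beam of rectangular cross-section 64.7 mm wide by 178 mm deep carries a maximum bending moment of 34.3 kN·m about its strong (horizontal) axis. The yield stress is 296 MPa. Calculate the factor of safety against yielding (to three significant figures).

n = 2.95

Section modulus S = bh²/6 = 64.7×178²/6 = 341700 mm³.
σ = M/S = 3.4300×10^7/341700 = 100.4 MPa.
n = 296/100.4 = 2.948.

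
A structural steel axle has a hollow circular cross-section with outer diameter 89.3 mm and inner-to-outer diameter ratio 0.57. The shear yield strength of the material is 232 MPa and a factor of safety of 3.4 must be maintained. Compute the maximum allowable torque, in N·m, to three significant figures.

τ_allow = 232/3.4 = 68.24 MPa.
For a hollow shaft T_allow = τ_allow·πd_o³(1−k⁴)/16 with 1−k⁴ = 0.8944, so πd_o³(1−k⁴)/16 = 125100 mm³.
T_allow = 68.24×125100 = 8.534×10^6 N·mm = 8534 N·m.

T_allow = 8530 N·m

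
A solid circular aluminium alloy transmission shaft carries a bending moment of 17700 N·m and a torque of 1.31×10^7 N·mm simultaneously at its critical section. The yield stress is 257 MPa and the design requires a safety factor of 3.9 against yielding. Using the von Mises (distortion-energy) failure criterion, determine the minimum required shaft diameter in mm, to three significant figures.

σ_allow = σ_y/n = 257/3.9 = 65.90 MPa.
For a solid shaft σ_b = 32M/(πd³) and τ = 16T/(πd³), so the von Mises stress is σ' = (16/πd³)·√(4M²+3T²).
√(4M²+3T²) = √(4×(1.770×10^7)² + 3×(1.310×10^7)²) = 4.205×10^7 N·mm.
d³ = 16×4.205×10^7/(π×65.90) = 3.250×10^6 mm³.
d = 148.1 mm.

d = 148 mm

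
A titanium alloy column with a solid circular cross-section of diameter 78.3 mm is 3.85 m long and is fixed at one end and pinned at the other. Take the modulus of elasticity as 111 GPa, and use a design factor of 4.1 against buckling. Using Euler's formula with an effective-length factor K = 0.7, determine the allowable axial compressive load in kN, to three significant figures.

I = πd⁴/64 = π×78.3⁴/64 = 1.845×10^6 mm⁴.
Effective length L_e = KL = 0.7×3.85 m = 2695 mm.
Euler critical load P_cr = π²EI/L_e² = π²×111000×1.845×10^6/2695² = 278300 N.
P_allow = P_cr/n = 278300/4.1 = 67880 N.

P_allow = 67.9 kN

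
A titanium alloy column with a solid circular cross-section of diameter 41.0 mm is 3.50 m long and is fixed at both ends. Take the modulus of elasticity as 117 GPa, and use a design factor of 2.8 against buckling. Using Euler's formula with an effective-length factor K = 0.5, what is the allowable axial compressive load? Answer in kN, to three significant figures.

P_allow = 18.7 kN

I = πd⁴/64 = π×41.0⁴/64 = 138700 mm⁴.
Effective length L_e = KL = 0.5×3.50 m = 1750 mm.
Euler critical load P_cr = π²EI/L_e² = π²×117000×138700/1750² = 52300 N.
P_allow = P_cr/n = 52300/2.8 = 18680 N.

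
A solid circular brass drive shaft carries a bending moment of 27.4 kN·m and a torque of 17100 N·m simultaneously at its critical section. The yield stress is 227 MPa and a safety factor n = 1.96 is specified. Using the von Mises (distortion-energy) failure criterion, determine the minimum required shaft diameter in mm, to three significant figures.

σ_allow = σ_y/n = 227/1.96 = 115.8 MPa.
For a solid shaft σ_b = 32M/(πd³) and τ = 16T/(πd³), so the von Mises stress is σ' = (16/πd³)·√(4M²+3T²).
√(4M²+3T²) = √(4×(2.740×10^7)² + 3×(1.710×10^7)²) = 6.229×10^7 N·mm.
d³ = 16×6.229×10^7/(π×115.8) = 2.739×10^6 mm³.
d = 139.9 mm.

d = 140 mm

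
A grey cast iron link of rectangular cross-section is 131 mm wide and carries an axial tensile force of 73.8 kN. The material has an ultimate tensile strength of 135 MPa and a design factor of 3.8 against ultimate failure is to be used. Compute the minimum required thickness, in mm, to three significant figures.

σ_allow = 135/3.8 = 35.53 MPa.
Required area A = F/σ_allow = 73800/35.53 = 2077 mm².
t = A/w = 2077/131 = 15.86 mm.

t = 15.9 mm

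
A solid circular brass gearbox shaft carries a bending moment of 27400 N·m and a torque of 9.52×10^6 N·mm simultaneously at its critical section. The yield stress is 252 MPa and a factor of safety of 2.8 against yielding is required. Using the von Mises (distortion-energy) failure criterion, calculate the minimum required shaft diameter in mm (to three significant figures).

d = 148 mm

σ_allow = σ_y/n = 252/2.8 = 90.00 MPa.
For a solid shaft σ_b = 32M/(πd³) and τ = 16T/(πd³), so the von Mises stress is σ' = (16/πd³)·√(4M²+3T²).
√(4M²+3T²) = √(4×(2.740×10^7)² + 3×(9.520×10^6)²) = 5.723×10^7 N·mm.
d³ = 16×5.723×10^7/(π×90.00) = 3.238×10^6 mm³.
d = 147.9 mm.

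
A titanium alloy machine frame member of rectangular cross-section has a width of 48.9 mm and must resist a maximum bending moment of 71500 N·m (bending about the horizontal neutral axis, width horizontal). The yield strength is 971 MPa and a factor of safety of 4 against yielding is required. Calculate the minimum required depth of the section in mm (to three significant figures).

σ_allow = 971/4 = 242.8 MPa.
For a rectangular section σ = 6M/(bh²), so h² = 6M/(b σ_allow) = 6×7.1500×10^7/(48.9×242.8) = 36140 mm².
h = 190.1 mm.

h = 190 mm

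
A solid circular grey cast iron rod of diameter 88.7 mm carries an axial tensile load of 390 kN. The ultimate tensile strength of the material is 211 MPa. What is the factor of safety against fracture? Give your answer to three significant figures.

A = πd²/4 = 6179 mm².
σ = F/A = 390000/6179 = 63.11 MPa.
n = 211/63.11 = 3.343.

n = 3.34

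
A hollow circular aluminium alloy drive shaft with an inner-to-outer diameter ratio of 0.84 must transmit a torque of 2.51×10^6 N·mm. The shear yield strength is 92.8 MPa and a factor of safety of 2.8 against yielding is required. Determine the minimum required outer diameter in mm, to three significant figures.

τ_allow = 92.8/2.8 = 33.14 MPa.
For a hollow shaft τ = 16T/[πd_o³(1−k⁴)] with k = 0.84, so 1−k⁴ = 0.5021.
d_o³ = 16T/[π τ_allow (1−k⁴)] = 16×2510000/(π×33.14×0.5021) = 768100 mm³.
d_o = 91.58 mm.

d_o = 91.6 mm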